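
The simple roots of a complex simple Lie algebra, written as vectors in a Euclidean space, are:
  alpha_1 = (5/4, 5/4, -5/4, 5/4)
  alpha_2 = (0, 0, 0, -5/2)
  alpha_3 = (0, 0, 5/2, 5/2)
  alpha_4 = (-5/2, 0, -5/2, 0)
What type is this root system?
F4

Compute the Cartan integers a_ij = 2(alpha_i, alpha_j)/(alpha_j, alpha_j); the resulting 4x4 Cartan matrix is
[[2, -1, 0, 0], [-1, 2, -1, 0], [0, -2, 2, -1], [0, 0, -1, 2]].
The roots have two lengths (squared-length ratio 2:1); the short ones are alpha_{1,2}. The associated Dynkin diagram is a chain of 4 nodes with a double edge between the middle two (F_4), so the type is F_4.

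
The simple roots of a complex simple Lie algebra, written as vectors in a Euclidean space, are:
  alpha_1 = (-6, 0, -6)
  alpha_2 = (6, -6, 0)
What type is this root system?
A_2 (sl(3))

Compute the Cartan integers a_ij = 2(alpha_i, alpha_j)/(alpha_j, alpha_j); the resulting 2x2 Cartan matrix is
[[2, -1], [-1, 2]].
All simple roots have the same length, so the diagram is simply laced. The associated Dynkin diagram is a chain of 2 nodes with single edges (A_2), so the type is A_2 (the algebra sl(3)).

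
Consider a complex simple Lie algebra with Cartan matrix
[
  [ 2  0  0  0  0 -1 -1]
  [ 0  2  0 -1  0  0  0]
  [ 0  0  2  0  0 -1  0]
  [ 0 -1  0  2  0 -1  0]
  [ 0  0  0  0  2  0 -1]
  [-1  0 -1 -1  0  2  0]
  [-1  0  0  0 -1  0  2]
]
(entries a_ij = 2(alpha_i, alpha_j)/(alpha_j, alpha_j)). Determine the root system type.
The matrix has rank 7 with 2's on the diagonal. Reading the off-diagonal entries as Dynkin edges (a single edge where a_ij = a_ji = -1; a double or triple edge where a_ij * a_ji = 2 or 3), the diagram is a chain of 6 nodes with one extra node attached to the third node from one end (E_7). One simple-root ordering that puts it in standard form is (alpha_2, alpha_3, alpha_4, alpha_6, alpha_1, alpha_7, alpha_5). So the algebra is type E_7.

E_7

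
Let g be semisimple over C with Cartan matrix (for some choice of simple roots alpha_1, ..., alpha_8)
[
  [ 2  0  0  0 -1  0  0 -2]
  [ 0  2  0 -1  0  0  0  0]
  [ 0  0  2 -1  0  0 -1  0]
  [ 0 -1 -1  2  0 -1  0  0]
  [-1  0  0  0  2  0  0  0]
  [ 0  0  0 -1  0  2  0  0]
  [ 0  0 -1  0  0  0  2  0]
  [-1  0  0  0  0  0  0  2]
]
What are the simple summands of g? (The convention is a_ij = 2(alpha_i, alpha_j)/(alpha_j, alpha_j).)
The diagram associated to this matrix has two connected components: the simple roots {alpha_1, alpha_5, alpha_8} form a chain of 3 nodes with a double edge at one end; the terminal node there is the unique short simple root (B_3), and {alpha_2, alpha_3, alpha_4, alpha_6, alpha_7} form a chain of 3 nodes with a fork of two nodes at one end (D_5). A semisimple Lie algebra decomposes uniquely as the direct sum of simple ideals, one per connected component of its Dynkin diagram, so g ≅ B_3 ⊕ D_5 (dimension 21 + 45 = 66).

B3 ⊕ D5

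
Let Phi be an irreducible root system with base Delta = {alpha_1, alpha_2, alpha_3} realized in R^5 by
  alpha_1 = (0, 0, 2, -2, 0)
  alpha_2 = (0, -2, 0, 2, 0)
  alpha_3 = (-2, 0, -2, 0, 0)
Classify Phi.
Compute the Cartan integers a_ij = 2(alpha_i, alpha_j)/(alpha_j, alpha_j); the resulting 3x3 Cartan matrix is
[[2, -1, -1], [-1, 2, 0], [-1, 0, 2]].
All simple roots have the same length, so the diagram is simply laced. The associated Dynkin diagram is a chain of 3 nodes with single edges (A_3), so the type is A_3 (the algebra sl(4)).

type A_3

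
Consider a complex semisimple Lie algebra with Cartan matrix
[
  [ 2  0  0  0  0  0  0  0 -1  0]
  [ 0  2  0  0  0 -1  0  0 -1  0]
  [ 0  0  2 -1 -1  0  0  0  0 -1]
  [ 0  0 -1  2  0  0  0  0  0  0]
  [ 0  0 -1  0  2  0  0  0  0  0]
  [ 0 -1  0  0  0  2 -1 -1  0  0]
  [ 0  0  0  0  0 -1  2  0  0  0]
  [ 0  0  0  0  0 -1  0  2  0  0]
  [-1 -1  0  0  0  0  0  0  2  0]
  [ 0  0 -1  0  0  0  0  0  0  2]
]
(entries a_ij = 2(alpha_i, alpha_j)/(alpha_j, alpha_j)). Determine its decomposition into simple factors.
The diagram associated to this matrix has two connected components: the simple roots {alpha_3, alpha_4, alpha_5, alpha_10} form a chain of 2 nodes with a fork of two nodes at one end (D_4), and {alpha_1, alpha_2, alpha_6, alpha_7, alpha_8, alpha_9} form a chain of 4 nodes with a fork of two nodes at one end (D_6). A semisimple Lie algebra decomposes uniquely as the direct sum of simple ideals, one per connected component of its Dynkin diagram, so g ≅ D_4 ⊕ D_6 (dimension 28 + 66 = 94).

D_4 (so(8)) + D_6 (so(12))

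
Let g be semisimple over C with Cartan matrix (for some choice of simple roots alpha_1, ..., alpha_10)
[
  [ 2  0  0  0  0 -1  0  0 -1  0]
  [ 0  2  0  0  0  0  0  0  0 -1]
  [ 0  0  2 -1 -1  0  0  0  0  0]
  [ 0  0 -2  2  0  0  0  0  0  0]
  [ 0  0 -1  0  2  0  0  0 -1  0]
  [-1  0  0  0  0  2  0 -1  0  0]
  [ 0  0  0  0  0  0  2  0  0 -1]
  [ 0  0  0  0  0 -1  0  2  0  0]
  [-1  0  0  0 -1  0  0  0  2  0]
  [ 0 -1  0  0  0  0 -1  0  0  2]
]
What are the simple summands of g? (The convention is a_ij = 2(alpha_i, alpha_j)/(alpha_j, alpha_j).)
The diagram associated to this matrix has two connected components: the simple roots {alpha_2, alpha_7, alpha_10} form a chain of 3 nodes with single edges (A_3), and {alpha_1, alpha_3, alpha_4, alpha_5, alpha_6, alpha_8, alpha_9} form a chain of 7 nodes with a double edge at one end; the terminal node there is the unique long simple root (C_7). A semisimple Lie algebra decomposes uniquely as the direct sum of simple ideals, one per connected component of its Dynkin diagram, so g ≅ A_3 ⊕ C_7 (dimension 15 + 105 = 120).

A_3 ⊕ C_7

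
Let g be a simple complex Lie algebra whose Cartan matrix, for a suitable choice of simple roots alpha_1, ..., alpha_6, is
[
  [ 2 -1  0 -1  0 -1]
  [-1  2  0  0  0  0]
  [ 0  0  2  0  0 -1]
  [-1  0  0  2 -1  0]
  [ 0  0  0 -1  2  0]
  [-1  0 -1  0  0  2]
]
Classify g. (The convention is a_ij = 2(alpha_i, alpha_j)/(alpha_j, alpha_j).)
E_6

The matrix has rank 6 with 2's on the diagonal. Reading the off-diagonal entries as Dynkin edges (a single edge where a_ij = a_ji = -1; a double or triple edge where a_ij * a_ji = 2 or 3), the diagram is a chain of 5 nodes with one extra node attached to the third node from one end (E_6). One simple-root ordering that puts it in standard form is (alpha_5, alpha_2, alpha_4, alpha_1, alpha_6, alpha_3). So the algebra is type E_6.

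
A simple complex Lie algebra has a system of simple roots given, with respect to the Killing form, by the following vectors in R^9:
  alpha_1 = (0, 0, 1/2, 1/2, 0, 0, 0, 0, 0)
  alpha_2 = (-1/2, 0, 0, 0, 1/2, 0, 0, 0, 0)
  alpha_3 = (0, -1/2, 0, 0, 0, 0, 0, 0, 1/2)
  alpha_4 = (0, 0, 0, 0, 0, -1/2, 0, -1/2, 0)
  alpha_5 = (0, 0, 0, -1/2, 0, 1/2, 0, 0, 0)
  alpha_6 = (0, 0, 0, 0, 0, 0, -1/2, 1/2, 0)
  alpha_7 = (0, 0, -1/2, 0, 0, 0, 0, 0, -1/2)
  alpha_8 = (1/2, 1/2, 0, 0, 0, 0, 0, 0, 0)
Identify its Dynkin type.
Compute the Cartan integers a_ij = 2(alpha_i, alpha_j)/(alpha_j, alpha_j); the resulting 8x8 Cartan matrix is
[[2, 0, 0, 0, -1, 0, -1, 0], [0, 2, 0, 0, 0, 0, 0, -1], [0, 0, 2, 0, 0, 0, -1, -1], [0, 0, 0, 2, -1, -1, 0, 0], [-1, 0, 0, -1, 2, 0, 0, 0], [0, 0, 0, -1, 0, 2, 0, 0], [-1, 0, -1, 0, 0, 0, 2, 0], [0, -1, -1, 0, 0, 0, 0, 2]].
All simple roots have the same length, so the diagram is simply laced. The associated Dynkin diagram is a chain of 8 nodes with single edges (A_8), so the type is A_8 (the algebra sl(9)).

A_8 (sl(9))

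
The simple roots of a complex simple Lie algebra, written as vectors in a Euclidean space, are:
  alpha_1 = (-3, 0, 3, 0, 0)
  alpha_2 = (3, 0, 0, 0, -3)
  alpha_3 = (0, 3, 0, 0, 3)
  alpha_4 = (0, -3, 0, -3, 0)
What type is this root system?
type A_4

Compute the Cartan integers a_ij = 2(alpha_i, alpha_j)/(alpha_j, alpha_j); the resulting 4x4 Cartan matrix is
[[2, -1, 0, 0], [-1, 2, -1, 0], [0, -1, 2, -1], [0, 0, -1, 2]].
All simple roots have the same length, so the diagram is simply laced. The associated Dynkin diagram is a chain of 4 nodes with single edges (A_4), so the type is A_4 (the algebra sl(5)).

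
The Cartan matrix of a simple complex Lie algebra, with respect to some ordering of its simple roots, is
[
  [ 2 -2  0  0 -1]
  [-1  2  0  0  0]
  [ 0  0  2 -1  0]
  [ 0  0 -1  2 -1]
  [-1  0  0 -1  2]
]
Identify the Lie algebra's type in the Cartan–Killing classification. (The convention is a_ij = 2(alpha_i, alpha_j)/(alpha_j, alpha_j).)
The matrix has rank 5 with 2's on the diagonal. Reading the off-diagonal entries as Dynkin edges (a single edge where a_ij = a_ji = -1; a double or triple edge where a_ij * a_ji = 2 or 3), the diagram is a chain of 5 nodes with a double edge at one end; the terminal node there is the unique short simple root (B_5). One simple-root ordering that puts it in standard form is (alpha_3, alpha_4, alpha_5, alpha_1, alpha_2). So the algebra is type B_5, i.e. so(11).

B_5 (so(11))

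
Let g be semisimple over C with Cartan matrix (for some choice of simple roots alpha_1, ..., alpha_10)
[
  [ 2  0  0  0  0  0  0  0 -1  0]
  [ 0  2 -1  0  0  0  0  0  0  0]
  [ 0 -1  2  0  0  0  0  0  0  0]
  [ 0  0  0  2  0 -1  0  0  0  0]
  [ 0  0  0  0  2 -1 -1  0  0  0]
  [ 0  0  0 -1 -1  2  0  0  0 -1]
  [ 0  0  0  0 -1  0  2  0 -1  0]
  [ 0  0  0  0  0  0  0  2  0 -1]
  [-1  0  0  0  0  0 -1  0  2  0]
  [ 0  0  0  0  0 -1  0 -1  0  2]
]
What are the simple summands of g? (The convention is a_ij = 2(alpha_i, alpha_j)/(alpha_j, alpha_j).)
A_2 ⊕ E_8

The diagram associated to this matrix has two connected components: the simple roots {alpha_2, alpha_3} form a chain of 2 nodes with single edges (A_2), and {alpha_1, alpha_4, alpha_5, alpha_6, alpha_7, alpha_8, alpha_9, alpha_10} form a chain of 7 nodes with one extra node attached to the third node from one end (E_8). A semisimple Lie algebra decomposes uniquely as the direct sum of simple ideals, one per connected component of its Dynkin diagram, so g ≅ A_2 ⊕ E_8 (dimension 8 + 248 = 256).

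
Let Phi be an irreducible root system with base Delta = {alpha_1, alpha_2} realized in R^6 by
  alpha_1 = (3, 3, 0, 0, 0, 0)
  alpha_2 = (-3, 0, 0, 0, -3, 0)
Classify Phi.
Compute the Cartan integers a_ij = 2(alpha_i, alpha_j)/(alpha_j, alpha_j); the resulting 2x2 Cartan matrix is
[[2, -1], [-1, 2]].
All simple roots have the same length, so the diagram is simply laced. The associated Dynkin diagram is a chain of 2 nodes with single edges (A_2), so the type is A_2 (the algebra sl(3)).

type A_2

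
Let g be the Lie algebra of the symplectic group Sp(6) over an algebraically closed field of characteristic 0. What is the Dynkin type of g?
C3

This is sp(6), which has dimension 6(6+1)/2 = 21 and rank 6/2 = 3. In the classification of classical Lie algebras, the symplectic algebra sp(2n) has type C_n; here n = 3, so the Dynkin diagram is a chain of 3 nodes with a double edge at one end; the terminal node there is the unique long simple root (C_3). Hence the type is C_3.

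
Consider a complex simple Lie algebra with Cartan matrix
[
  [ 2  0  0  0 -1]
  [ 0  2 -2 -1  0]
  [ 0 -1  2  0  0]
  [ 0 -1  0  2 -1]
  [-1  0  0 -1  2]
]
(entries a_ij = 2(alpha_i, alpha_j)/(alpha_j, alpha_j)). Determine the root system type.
The matrix has rank 5 with 2's on the diagonal. Reading the off-diagonal entries as Dynkin edges (a single edge where a_ij = a_ji = -1; a double or triple edge where a_ij * a_ji = 2 or 3), the diagram is a chain of 5 nodes with a double edge at one end; the terminal node there is the unique short simple root (B_5). One simple-root ordering that puts it in standard form is (alpha_1, alpha_5, alpha_4, alpha_2, alpha_3). So the algebra is type B_5, i.e. so(11).

B_5 (so(11))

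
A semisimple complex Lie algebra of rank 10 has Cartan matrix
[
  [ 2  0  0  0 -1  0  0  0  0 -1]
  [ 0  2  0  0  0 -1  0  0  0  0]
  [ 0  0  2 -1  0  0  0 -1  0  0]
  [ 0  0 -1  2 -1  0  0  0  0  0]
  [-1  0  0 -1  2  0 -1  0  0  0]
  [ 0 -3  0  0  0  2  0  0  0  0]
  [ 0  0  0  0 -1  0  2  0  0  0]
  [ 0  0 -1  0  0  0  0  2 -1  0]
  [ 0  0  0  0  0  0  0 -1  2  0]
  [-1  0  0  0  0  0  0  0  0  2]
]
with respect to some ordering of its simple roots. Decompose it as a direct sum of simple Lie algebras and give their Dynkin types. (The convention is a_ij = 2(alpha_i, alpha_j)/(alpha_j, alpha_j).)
The diagram associated to this matrix has two connected components: the simple roots {alpha_1, alpha_3, alpha_4, alpha_5, alpha_7, alpha_8, alpha_9, alpha_10} form a chain of 7 nodes with one extra node attached to the third node from one end (E_8), and {alpha_2, alpha_6} form two nodes joined by a triple edge (G_2). A semisimple Lie algebra decomposes uniquely as the direct sum of simple ideals, one per connected component of its Dynkin diagram, so g ≅ E_8 ⊕ G_2 (dimension 248 + 14 = 262).

E8 ⊕ G2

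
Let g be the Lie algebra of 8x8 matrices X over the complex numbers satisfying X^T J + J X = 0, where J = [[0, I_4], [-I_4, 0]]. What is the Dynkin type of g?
C_4 (sp(8))

This is sp(8), which has dimension 8(8+1)/2 = 36 and rank 8/2 = 4. In the classification of classical Lie algebras, the symplectic algebra sp(2n) has type C_n; here n = 4, so the Dynkin diagram is a chain of 4 nodes with a double edge at one end; the terminal node there is the unique long simple root (C_4). Hence the type is C_4.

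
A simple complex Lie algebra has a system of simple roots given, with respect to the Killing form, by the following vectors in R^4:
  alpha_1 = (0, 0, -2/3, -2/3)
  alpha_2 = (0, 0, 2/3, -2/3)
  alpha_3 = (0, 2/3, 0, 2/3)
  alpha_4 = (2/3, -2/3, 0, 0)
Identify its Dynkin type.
Compute the Cartan integers a_ij = 2(alpha_i, alpha_j)/(alpha_j, alpha_j); the resulting 4x4 Cartan matrix is
[[2, 0, -1, 0], [0, 2, -1, 0], [-1, -1, 2, -1], [0, 0, -1, 2]].
All simple roots have the same length, so the diagram is simply laced. The associated Dynkin diagram is a chain of 2 nodes with a fork of two nodes at one end (D_4), so the type is D_4 (the algebra so(8)).

D_4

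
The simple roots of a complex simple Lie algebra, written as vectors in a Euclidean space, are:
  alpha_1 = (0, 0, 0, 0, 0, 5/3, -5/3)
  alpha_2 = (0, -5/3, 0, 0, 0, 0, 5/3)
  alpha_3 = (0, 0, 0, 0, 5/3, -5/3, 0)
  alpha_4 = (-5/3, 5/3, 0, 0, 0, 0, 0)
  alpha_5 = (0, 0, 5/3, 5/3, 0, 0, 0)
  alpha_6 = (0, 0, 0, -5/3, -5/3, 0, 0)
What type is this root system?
A6

Compute the Cartan integers a_ij = 2(alpha_i, alpha_j)/(alpha_j, alpha_j); the resulting 6x6 Cartan matrix is
[[2, -1, -1, 0, 0, 0], [-1, 2, 0, -1, 0, 0], [-1, 0, 2, 0, 0, -1], [0, -1, 0, 2, 0, 0], [0, 0, 0, 0, 2, -1], [0, 0, -1, 0, -1, 2]].
All simple roots have the same length, so the diagram is simply laced. The associated Dynkin diagram is a chain of 6 nodes with single edges (A_6), so the type is A_6 (the algebra sl(7)).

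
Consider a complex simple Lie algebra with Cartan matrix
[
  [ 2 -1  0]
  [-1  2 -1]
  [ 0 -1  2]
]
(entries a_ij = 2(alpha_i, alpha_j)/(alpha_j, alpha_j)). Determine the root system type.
The matrix has rank 3 with 2's on the diagonal. Reading the off-diagonal entries as Dynkin edges (a single edge where a_ij = a_ji = -1; a double or triple edge where a_ij * a_ji = 2 or 3), the diagram is a chain of 3 nodes with single edges (A_3). One simple-root ordering that puts it in standard form is (alpha_1, alpha_2, alpha_3). So the algebra is type A_3, i.e. sl(4).

A_3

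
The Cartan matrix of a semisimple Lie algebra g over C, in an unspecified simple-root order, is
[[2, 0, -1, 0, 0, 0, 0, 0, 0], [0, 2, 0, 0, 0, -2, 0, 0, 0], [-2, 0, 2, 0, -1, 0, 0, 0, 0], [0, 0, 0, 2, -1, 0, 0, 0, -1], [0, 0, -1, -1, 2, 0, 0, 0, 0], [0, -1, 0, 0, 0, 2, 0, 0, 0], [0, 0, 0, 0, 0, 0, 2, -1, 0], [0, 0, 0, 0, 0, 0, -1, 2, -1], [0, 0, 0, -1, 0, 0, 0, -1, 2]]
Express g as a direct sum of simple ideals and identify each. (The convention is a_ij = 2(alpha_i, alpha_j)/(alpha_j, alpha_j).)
The diagram associated to this matrix has two connected components: the simple roots {alpha_2, alpha_6} form a chain of 2 nodes with a double edge at one end; the terminal node there is the unique short simple root (B_2), and {alpha_1, alpha_3, alpha_4, alpha_5, alpha_7, alpha_8, alpha_9} form a chain of 7 nodes with a double edge at one end; the terminal node there is the unique short simple root (B_7). A semisimple Lie algebra decomposes uniquely as the direct sum of simple ideals, one per connected component of its Dynkin diagram, so g ≅ B_2 ⊕ B_7 (dimension 10 + 105 = 115).

B2 ⊕ B7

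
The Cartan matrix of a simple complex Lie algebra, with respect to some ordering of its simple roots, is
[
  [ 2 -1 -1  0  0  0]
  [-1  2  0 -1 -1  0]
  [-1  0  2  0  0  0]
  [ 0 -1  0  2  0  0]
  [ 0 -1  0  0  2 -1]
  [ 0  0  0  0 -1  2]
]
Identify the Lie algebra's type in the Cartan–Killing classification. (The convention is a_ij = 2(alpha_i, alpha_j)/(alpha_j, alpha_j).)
The matrix has rank 6 with 2's on the diagonal. Reading the off-diagonal entries as Dynkin edges (a single edge where a_ij = a_ji = -1; a double or triple edge where a_ij * a_ji = 2 or 3), the diagram is a chain of 5 nodes with one extra node attached to the third node from one end (E_6). One simple-root ordering that puts it in standard form is (alpha_6, alpha_4, alpha_5, alpha_2, alpha_1, alpha_3). So the algebra is type E_6.

E_6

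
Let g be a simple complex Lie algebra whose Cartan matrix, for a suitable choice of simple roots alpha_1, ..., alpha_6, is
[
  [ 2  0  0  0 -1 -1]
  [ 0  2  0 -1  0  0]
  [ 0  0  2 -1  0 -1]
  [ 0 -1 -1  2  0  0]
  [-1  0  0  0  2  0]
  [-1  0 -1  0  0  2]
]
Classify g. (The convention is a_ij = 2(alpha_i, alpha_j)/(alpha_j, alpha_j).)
A6

The matrix has rank 6 with 2's on the diagonal. Reading the off-diagonal entries as Dynkin edges (a single edge where a_ij = a_ji = -1; a double or triple edge where a_ij * a_ji = 2 or 3), the diagram is a chain of 6 nodes with single edges (A_6). One simple-root ordering that puts it in standard form is (alpha_5, alpha_1, alpha_6, alpha_3, alpha_4, alpha_2). So the algebra is type A_6, i.e. sl(7).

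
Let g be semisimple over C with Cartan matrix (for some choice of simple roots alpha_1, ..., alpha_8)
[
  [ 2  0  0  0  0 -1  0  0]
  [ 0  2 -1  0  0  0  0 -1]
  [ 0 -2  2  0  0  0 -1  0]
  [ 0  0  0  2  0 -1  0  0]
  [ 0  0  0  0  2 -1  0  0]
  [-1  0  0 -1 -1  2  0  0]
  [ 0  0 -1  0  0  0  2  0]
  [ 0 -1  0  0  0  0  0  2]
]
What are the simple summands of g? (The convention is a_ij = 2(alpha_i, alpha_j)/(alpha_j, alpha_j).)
D_4 (so(8)) + F_4

The diagram associated to this matrix has two connected components: the simple roots {alpha_1, alpha_4, alpha_5, alpha_6} form a chain of 2 nodes with a fork of two nodes at one end (D_4), and {alpha_2, alpha_3, alpha_7, alpha_8} form a chain of 4 nodes with a double edge between the middle two (F_4). A semisimple Lie algebra decomposes uniquely as the direct sum of simple ideals, one per connected component of its Dynkin diagram, so g ≅ D_4 ⊕ F_4 (dimension 28 + 52 = 80).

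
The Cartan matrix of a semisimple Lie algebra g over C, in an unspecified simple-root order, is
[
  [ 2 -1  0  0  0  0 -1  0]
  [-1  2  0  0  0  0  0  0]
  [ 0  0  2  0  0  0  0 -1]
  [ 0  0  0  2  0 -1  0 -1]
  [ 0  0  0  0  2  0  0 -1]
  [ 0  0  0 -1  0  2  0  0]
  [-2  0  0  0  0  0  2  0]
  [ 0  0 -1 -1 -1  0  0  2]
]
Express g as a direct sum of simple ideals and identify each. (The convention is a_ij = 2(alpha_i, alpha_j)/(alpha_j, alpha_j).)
C_3 ⊕ D_5

The diagram associated to this matrix has two connected components: the simple roots {alpha_1, alpha_2, alpha_7} form a chain of 3 nodes with a double edge at one end; the terminal node there is the unique long simple root (C_3), and {alpha_3, alpha_4, alpha_5, alpha_6, alpha_8} form a chain of 3 nodes with a fork of two nodes at one end (D_5). A semisimple Lie algebra decomposes uniquely as the direct sum of simple ideals, one per connected component of its Dynkin diagram, so g ≅ C_3 ⊕ D_5 (dimension 21 + 45 = 66).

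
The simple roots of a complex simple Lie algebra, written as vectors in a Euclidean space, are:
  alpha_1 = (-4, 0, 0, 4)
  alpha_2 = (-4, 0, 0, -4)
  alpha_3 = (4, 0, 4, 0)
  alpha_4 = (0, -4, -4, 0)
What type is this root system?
type D_4

Compute the Cartan integers a_ij = 2(alpha_i, alpha_j)/(alpha_j, alpha_j); the resulting 4x4 Cartan matrix is
[[2, 0, -1, 0], [0, 2, -1, 0], [-1, -1, 2, -1], [0, 0, -1, 2]].
All simple roots have the same length, so the diagram is simply laced. The associated Dynkin diagram is a chain of 2 nodes with a fork of two nodes at one end (D_4), so the type is D_4 (the algebra so(8)).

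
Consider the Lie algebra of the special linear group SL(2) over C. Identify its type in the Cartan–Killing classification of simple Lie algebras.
This is sl(2), which has dimension 2^2 - 1 = 3 and rank 2 - 1 = 1 (a Cartan subalgebra is the diagonal traceless matrices). In the classification of classical Lie algebras, the special linear algebra sl(n+1) has type A_n; here n = 1, so the Dynkin diagram is a chain of 1 nodes with single edges (A_1). Hence the type is A_1.

A_1 (sl(2))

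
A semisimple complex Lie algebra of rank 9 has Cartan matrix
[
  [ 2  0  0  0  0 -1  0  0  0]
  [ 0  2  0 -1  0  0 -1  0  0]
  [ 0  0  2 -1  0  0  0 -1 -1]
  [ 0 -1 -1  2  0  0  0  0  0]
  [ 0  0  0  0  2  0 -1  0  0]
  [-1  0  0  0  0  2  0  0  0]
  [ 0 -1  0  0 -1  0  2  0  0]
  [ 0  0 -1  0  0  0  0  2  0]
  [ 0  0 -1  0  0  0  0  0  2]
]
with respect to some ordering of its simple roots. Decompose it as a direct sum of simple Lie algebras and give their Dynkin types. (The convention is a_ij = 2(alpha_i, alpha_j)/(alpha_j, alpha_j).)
The diagram associated to this matrix has two connected components: the simple roots {alpha_1, alpha_6} form a chain of 2 nodes with single edges (A_2), and {alpha_2, alpha_3, alpha_4, alpha_5, alpha_7, alpha_8, alpha_9} form a chain of 5 nodes with a fork of two nodes at one end (D_7). A semisimple Lie algebra decomposes uniquely as the direct sum of simple ideals, one per connected component of its Dynkin diagram, so g ≅ A_2 ⊕ D_7 (dimension 8 + 91 = 99).

type A_2 + type D_7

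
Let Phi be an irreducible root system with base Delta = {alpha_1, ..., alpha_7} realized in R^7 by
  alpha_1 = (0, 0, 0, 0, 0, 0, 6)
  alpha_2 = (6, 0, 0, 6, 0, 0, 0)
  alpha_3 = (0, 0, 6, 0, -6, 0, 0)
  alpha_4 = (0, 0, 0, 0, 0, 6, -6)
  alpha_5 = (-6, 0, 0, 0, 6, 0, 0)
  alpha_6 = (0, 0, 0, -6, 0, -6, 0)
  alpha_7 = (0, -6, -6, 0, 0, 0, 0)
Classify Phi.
B7

Compute the Cartan integers a_ij = 2(alpha_i, alpha_j)/(alpha_j, alpha_j); the resulting 7x7 Cartan matrix is
[[2, 0, 0, -1, 0, 0, 0], [0, 2, 0, 0, -1, -1, 0], [0, 0, 2, 0, -1, 0, -1], [-2, 0, 0, 2, 0, -1, 0], [0, -1, -1, 0, 2, 0, 0], [0, -1, 0, -1, 0, 2, 0], [0, 0, -1, 0, 0, 0, 2]].
The roots have two lengths (squared-length ratio 2:1); the short ones are alpha_{1}. The associated Dynkin diagram is a chain of 7 nodes with a double edge at one end; the terminal node there is the unique short simple root (B_7), so the type is B_7 (the algebra so(15)).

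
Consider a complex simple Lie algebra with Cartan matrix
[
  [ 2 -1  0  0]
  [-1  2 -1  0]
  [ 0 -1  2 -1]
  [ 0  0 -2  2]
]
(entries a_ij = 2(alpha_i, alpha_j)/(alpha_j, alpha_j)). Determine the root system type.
The matrix has rank 4 with 2's on the diagonal. Reading the off-diagonal entries as Dynkin edges (a single edge where a_ij = a_ji = -1; a double or triple edge where a_ij * a_ji = 2 or 3), the diagram is a chain of 4 nodes with a double edge at one end; the terminal node there is the unique long simple root (C_4). One simple-root ordering that puts it in standard form is (alpha_1, alpha_2, alpha_3, alpha_4). So the algebra is type C_4, i.e. sp(8).

C_4 (sp(8))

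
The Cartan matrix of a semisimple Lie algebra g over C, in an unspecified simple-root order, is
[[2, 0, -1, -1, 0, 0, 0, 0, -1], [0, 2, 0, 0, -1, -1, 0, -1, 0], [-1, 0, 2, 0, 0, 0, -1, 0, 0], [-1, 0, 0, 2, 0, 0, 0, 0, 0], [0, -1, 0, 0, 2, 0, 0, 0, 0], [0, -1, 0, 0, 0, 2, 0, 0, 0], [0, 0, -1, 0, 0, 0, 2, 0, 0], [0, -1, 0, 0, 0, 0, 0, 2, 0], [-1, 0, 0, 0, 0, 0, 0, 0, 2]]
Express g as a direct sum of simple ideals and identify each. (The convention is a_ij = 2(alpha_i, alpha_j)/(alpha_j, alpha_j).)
D_4 + D_5

The diagram associated to this matrix has two connected components: the simple roots {alpha_2, alpha_5, alpha_6, alpha_8} form a chain of 2 nodes with a fork of two nodes at one end (D_4), and {alpha_1, alpha_3, alpha_4, alpha_7, alpha_9} form a chain of 3 nodes with a fork of two nodes at one end (D_5). A semisimple Lie algebra decomposes uniquely as the direct sum of simple ideals, one per connected component of its Dynkin diagram, so g ≅ D_4 ⊕ D_5 (dimension 28 + 45 = 73).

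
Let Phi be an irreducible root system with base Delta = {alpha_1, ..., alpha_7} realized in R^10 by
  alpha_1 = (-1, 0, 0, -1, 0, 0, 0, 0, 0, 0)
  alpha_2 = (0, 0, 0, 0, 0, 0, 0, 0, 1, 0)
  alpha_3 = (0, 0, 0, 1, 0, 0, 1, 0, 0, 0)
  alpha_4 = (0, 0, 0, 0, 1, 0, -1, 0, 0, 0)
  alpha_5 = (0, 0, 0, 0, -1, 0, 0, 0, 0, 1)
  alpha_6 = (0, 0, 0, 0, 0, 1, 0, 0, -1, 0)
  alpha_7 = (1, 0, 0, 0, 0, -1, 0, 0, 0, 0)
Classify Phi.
type B_7

Compute the Cartan integers a_ij = 2(alpha_i, alpha_j)/(alpha_j, alpha_j); the resulting 7x7 Cartan matrix is
[[2, 0, -1, 0, 0, 0, -1], [0, 2, 0, 0, 0, -1, 0], [-1, 0, 2, -1, 0, 0, 0], [0, 0, -1, 2, -1, 0, 0], [0, 0, 0, -1, 2, 0, 0], [0, -2, 0, 0, 0, 2, -1], [-1, 0, 0, 0, 0, -1, 2]].
The roots have two lengths (squared-length ratio 2:1); the short ones are alpha_{2}. The associated Dynkin diagram is a chain of 7 nodes with a double edge at one end; the terminal node there is the unique short simple root (B_7), so the type is B_7 (the algebra so(15)).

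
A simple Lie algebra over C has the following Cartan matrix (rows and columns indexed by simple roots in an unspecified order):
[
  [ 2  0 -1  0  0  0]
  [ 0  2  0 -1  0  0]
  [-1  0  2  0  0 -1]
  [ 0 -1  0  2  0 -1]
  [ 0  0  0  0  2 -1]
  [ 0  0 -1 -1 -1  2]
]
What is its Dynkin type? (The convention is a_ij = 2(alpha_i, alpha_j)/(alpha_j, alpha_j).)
E6

The matrix has rank 6 with 2's on the diagonal. Reading the off-diagonal entries as Dynkin edges (a single edge where a_ij = a_ji = -1; a double or triple edge where a_ij * a_ji = 2 or 3), the diagram is a chain of 5 nodes with one extra node attached to the third node from one end (E_6). One simple-root ordering that puts it in standard form is (alpha_1, alpha_5, alpha_3, alpha_6, alpha_4, alpha_2). So the algebra is type E_6.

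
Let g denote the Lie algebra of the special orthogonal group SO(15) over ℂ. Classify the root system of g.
B_7 (so(15))

This is so(15) with 15 odd, which has dimension 15(15-1)/2 = 105 and rank (15-1)/2 = 7. In the classification of classical Lie algebras, the orthogonal algebra so(2n+1) in an odd number of variables has type B_n; here n = 7, so the Dynkin diagram is a chain of 7 nodes with a double edge at one end; the terminal node there is the unique short simple root (B_7). Hence the type is B_7.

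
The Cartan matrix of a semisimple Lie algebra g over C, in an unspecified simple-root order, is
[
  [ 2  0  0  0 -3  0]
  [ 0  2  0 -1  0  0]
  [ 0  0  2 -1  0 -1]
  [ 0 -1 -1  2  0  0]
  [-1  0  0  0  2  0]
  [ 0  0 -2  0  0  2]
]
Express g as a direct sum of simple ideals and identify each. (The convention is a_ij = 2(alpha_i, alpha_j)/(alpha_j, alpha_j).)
C_4 + G_2

The diagram associated to this matrix has two connected components: the simple roots {alpha_2, alpha_3, alpha_4, alpha_6} form a chain of 4 nodes with a double edge at one end; the terminal node there is the unique long simple root (C_4), and {alpha_1, alpha_5} form two nodes joined by a triple edge (G_2). A semisimple Lie algebra decomposes uniquely as the direct sum of simple ideals, one per connected component of its Dynkin diagram, so g ≅ C_4 ⊕ G_2 (dimension 36 + 14 = 50).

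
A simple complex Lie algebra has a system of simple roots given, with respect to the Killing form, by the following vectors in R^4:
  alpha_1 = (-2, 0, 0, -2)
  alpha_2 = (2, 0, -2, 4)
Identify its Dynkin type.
Compute the Cartan integers a_ij = 2(alpha_i, alpha_j)/(alpha_j, alpha_j); the resulting 2x2 Cartan matrix is
[[2, -1], [-3, 2]].
The roots have two lengths (squared-length ratio 3:1); the short ones are alpha_{1}. The associated Dynkin diagram is two nodes joined by a triple edge (G_2), so the type is G_2.

type G_2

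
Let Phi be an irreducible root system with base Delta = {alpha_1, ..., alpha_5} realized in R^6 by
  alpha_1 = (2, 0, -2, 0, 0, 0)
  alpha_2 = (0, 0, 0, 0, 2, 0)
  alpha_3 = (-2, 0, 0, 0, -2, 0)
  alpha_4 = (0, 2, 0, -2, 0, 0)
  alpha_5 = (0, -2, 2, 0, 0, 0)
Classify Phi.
Compute the Cartan integers a_ij = 2(alpha_i, alpha_j)/(alpha_j, alpha_j); the resulting 5x5 Cartan matrix is
[[2, 0, -1, 0, -1], [0, 2, -1, 0, 0], [-1, -2, 2, 0, 0], [0, 0, 0, 2, -1], [-1, 0, 0, -1, 2]].
The roots have two lengths (squared-length ratio 2:1); the short ones are alpha_{2}. The associated Dynkin diagram is a chain of 5 nodes with a double edge at one end; the terminal node there is the unique short simple root (B_5), so the type is B_5 (the algebra so(11)).

B_5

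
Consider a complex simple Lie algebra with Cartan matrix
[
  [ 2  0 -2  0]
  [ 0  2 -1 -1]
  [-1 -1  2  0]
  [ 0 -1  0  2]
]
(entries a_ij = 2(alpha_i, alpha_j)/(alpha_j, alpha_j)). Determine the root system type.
C_4

The matrix has rank 4 with 2's on the diagonal. Reading the off-diagonal entries as Dynkin edges (a single edge where a_ij = a_ji = -1; a double or triple edge where a_ij * a_ji = 2 or 3), the diagram is a chain of 4 nodes with a double edge at one end; the terminal node there is the unique long simple root (C_4). One simple-root ordering that puts it in standard form is (alpha_4, alpha_2, alpha_3, alpha_1). So the algebra is type C_4, i.e. sp(8).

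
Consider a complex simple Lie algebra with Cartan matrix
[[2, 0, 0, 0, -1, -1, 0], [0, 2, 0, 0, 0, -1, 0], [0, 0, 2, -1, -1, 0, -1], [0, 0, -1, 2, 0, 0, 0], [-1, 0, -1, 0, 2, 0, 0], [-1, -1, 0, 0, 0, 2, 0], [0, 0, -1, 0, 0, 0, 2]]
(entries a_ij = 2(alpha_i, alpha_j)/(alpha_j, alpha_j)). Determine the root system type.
D_7 (so(14))

The matrix has rank 7 with 2's on the diagonal. Reading the off-diagonal entries as Dynkin edges (a single edge where a_ij = a_ji = -1; a double or triple edge where a_ij * a_ji = 2 or 3), the diagram is a chain of 5 nodes with a fork of two nodes at one end (D_7). One simple-root ordering that puts it in standard form is (alpha_2, alpha_6, alpha_1, alpha_5, alpha_3, alpha_4, alpha_7). So the algebra is type D_7, i.e. so(14).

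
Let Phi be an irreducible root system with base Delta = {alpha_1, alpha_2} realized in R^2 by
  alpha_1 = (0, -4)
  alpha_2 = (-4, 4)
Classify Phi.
Compute the Cartan integers a_ij = 2(alpha_i, alpha_j)/(alpha_j, alpha_j); the resulting 2x2 Cartan matrix is
[[2, -1], [-2, 2]].
The roots have two lengths (squared-length ratio 2:1); the short ones are alpha_{1}. The associated Dynkin diagram is a chain of 2 nodes with a double edge at one end; the terminal node there is the unique short simple root (B_2), so the type is B_2 (the algebra so(5)).

B2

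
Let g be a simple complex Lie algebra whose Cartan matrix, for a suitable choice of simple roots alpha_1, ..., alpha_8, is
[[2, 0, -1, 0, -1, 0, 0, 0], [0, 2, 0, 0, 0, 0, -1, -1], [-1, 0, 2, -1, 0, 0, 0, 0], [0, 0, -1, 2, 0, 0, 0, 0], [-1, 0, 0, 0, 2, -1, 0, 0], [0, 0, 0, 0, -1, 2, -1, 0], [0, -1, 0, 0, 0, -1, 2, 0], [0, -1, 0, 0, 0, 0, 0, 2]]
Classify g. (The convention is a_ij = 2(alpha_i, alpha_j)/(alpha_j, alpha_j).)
The matrix has rank 8 with 2's on the diagonal. Reading the off-diagonal entries as Dynkin edges (a single edge where a_ij = a_ji = -1; a double or triple edge where a_ij * a_ji = 2 or 3), the diagram is a chain of 8 nodes with single edges (A_8). One simple-root ordering that puts it in standard form is (alpha_4, alpha_3, alpha_1, alpha_5, alpha_6, alpha_7, alpha_2, alpha_8). So the algebra is type A_8, i.e. sl(9).

A_8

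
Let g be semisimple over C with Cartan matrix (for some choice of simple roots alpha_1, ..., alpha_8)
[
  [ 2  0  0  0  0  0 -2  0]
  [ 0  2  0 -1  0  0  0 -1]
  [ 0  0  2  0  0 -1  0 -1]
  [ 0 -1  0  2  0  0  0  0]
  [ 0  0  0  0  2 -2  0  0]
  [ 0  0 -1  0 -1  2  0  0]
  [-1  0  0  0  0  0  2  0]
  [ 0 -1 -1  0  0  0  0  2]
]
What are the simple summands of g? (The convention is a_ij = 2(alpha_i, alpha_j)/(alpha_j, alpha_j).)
B_2 ⊕ C_6

The diagram associated to this matrix has two connected components: the simple roots {alpha_1, alpha_7} form a chain of 2 nodes with a double edge at one end; the terminal node there is the unique short simple root (B_2), and {alpha_2, alpha_3, alpha_4, alpha_5, alpha_6, alpha_8} form a chain of 6 nodes with a double edge at one end; the terminal node there is the unique long simple root (C_6). A semisimple Lie algebra decomposes uniquely as the direct sum of simple ideals, one per connected component of its Dynkin diagram, so g ≅ B_2 ⊕ C_6 (dimension 10 + 78 = 88).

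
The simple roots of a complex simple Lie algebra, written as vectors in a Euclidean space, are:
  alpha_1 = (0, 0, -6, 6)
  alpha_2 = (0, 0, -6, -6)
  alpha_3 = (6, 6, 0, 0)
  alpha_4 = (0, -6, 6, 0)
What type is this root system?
Compute the Cartan integers a_ij = 2(alpha_i, alpha_j)/(alpha_j, alpha_j); the resulting 4x4 Cartan matrix is
[[2, 0, 0, -1], [0, 2, 0, -1], [0, 0, 2, -1], [-1, -1, -1, 2]].
All simple roots have the same length, so the diagram is simply laced. The associated Dynkin diagram is a chain of 2 nodes with a fork of two nodes at one end (D_4), so the type is D_4 (the algebra so(8)).

type D_4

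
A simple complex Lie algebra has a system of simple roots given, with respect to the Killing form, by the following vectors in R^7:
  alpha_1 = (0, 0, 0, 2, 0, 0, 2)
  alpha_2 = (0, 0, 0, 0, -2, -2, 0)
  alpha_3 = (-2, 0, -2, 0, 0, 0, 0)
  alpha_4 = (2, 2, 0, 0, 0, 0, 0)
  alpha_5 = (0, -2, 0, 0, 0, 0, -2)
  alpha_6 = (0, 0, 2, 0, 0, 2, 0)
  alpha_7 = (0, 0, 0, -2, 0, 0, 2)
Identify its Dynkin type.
Compute the Cartan integers a_ij = 2(alpha_i, alpha_j)/(alpha_j, alpha_j); the resulting 7x7 Cartan matrix is
[[2, 0, 0, 0, -1, 0, 0], [0, 2, 0, 0, 0, -1, 0], [0, 0, 2, -1, 0, -1, 0], [0, 0, -1, 2, -1, 0, 0], [-1, 0, 0, -1, 2, 0, -1], [0, -1, -1, 0, 0, 2, 0], [0, 0, 0, 0, -1, 0, 2]].
All simple roots have the same length, so the diagram is simply laced. The associated Dynkin diagram is a chain of 5 nodes with a fork of two nodes at one end (D_7), so the type is D_7 (the algebra so(14)).

D_7 (so(14))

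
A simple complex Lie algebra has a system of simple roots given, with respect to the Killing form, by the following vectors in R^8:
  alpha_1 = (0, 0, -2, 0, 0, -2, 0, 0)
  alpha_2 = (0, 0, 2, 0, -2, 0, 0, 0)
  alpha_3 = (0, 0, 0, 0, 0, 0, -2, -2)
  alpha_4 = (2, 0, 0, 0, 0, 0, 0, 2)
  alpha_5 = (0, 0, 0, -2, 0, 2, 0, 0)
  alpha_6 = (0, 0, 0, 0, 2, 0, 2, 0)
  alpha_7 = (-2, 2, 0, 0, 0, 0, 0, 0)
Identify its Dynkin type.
A_7 (sl(8))

Compute the Cartan integers a_ij = 2(alpha_i, alpha_j)/(alpha_j, alpha_j); the resulting 7x7 Cartan matrix is
[[2, -1, 0, 0, -1, 0, 0], [-1, 2, 0, 0, 0, -1, 0], [0, 0, 2, -1, 0, -1, 0], [0, 0, -1, 2, 0, 0, -1], [-1, 0, 0, 0, 2, 0, 0], [0, -1, -1, 0, 0, 2, 0], [0, 0, 0, -1, 0, 0, 2]].
All simple roots have the same length, so the diagram is simply laced. The associated Dynkin diagram is a chain of 7 nodes with single edges (A_7), so the type is A_7 (the algebra sl(8)).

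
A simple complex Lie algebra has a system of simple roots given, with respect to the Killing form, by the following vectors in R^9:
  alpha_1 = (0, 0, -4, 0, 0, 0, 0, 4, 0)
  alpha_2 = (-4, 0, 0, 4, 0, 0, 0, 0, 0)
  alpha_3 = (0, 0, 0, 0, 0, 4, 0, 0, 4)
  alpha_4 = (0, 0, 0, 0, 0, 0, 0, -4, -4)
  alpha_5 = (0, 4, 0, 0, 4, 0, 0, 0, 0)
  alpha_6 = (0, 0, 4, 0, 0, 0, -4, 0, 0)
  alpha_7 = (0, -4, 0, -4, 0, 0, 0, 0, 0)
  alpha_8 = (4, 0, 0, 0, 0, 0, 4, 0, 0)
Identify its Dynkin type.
A_8

Compute the Cartan integers a_ij = 2(alpha_i, alpha_j)/(alpha_j, alpha_j); the resulting 8x8 Cartan matrix is
[[2, 0, 0, -1, 0, -1, 0, 0], [0, 2, 0, 0, 0, 0, -1, -1], [0, 0, 2, -1, 0, 0, 0, 0], [-1, 0, -1, 2, 0, 0, 0, 0], [0, 0, 0, 0, 2, 0, -1, 0], [-1, 0, 0, 0, 0, 2, 0, -1], [0, -1, 0, 0, -1, 0, 2, 0], [0, -1, 0, 0, 0, -1, 0, 2]].
All simple roots have the same length, so the diagram is simply laced. The associated Dynkin diagram is a chain of 8 nodes with single edges (A_8), so the type is A_8 (the algebra sl(9)).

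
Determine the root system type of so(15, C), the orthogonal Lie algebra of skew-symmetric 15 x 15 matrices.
B_7 (so(15))

This is so(15) with 15 odd, which has dimension 15(15-1)/2 = 105 and rank (15-1)/2 = 7. In the classification of classical Lie algebras, the orthogonal algebra so(2n+1) in an odd number of variables has type B_n; here n = 7, so the Dynkin diagram is a chain of 7 nodes with a double edge at one end; the terminal node there is the unique short simple root (B_7). Hence the type is B_7.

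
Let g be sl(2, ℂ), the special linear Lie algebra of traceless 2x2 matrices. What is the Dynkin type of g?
A_1 (sl(2))

This is sl(2), which has dimension 2^2 - 1 = 3 and rank 2 - 1 = 1 (a Cartan subalgebra is the diagonal traceless matrices). In the classification of classical Lie algebras, the special linear algebra sl(n+1) has type A_n; here n = 1, so the Dynkin diagram is a chain of 1 nodes with single edges (A_1). Hence the type is A_1.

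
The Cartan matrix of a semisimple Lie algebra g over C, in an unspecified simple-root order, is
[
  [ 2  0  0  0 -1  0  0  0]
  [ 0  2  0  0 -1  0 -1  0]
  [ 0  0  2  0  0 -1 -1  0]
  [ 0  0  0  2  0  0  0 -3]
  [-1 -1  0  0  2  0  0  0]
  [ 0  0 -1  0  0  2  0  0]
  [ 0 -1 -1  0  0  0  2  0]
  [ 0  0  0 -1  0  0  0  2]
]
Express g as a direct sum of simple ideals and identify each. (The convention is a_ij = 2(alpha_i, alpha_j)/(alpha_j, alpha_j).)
The diagram associated to this matrix has two connected components: the simple roots {alpha_1, alpha_2, alpha_3, alpha_5, alpha_6, alpha_7} form a chain of 6 nodes with single edges (A_6), and {alpha_4, alpha_8} form two nodes joined by a triple edge (G_2). A semisimple Lie algebra decomposes uniquely as the direct sum of simple ideals, one per connected component of its Dynkin diagram, so g ≅ A_6 ⊕ G_2 (dimension 48 + 14 = 62).

A_6 (sl(7)) ⊕ G_2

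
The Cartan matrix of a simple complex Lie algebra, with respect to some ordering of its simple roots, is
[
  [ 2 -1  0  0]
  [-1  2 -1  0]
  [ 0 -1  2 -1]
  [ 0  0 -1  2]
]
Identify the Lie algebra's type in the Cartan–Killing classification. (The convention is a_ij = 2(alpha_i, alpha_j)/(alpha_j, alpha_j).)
The matrix has rank 4 with 2's on the diagonal. Reading the off-diagonal entries as Dynkin edges (a single edge where a_ij = a_ji = -1; a double or triple edge where a_ij * a_ji = 2 or 3), the diagram is a chain of 4 nodes with single edges (A_4). One simple-root ordering that puts it in standard form is (alpha_1, alpha_2, alpha_3, alpha_4). So the algebra is type A_4, i.e. sl(5).

type A_4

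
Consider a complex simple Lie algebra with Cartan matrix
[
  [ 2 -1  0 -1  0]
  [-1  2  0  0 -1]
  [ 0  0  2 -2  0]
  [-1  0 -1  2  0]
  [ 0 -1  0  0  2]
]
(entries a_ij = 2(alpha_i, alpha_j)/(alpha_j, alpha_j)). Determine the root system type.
The matrix has rank 5 with 2's on the diagonal. Reading the off-diagonal entries as Dynkin edges (a single edge where a_ij = a_ji = -1; a double or triple edge where a_ij * a_ji = 2 or 3), the diagram is a chain of 5 nodes with a double edge at one end; the terminal node there is the unique long simple root (C_5). One simple-root ordering that puts it in standard form is (alpha_5, alpha_2, alpha_1, alpha_4, alpha_3). So the algebra is type C_5, i.e. sp(10).

type C_5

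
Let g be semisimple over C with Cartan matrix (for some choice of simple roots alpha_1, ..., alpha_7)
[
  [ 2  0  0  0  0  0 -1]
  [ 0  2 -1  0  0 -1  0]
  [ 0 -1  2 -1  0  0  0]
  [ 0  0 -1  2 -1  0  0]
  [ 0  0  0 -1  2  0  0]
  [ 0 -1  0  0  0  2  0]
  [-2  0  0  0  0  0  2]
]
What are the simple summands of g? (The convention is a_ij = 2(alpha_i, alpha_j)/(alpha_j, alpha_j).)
The diagram associated to this matrix has two connected components: the simple roots {alpha_2, alpha_3, alpha_4, alpha_5, alpha_6} form a chain of 5 nodes with single edges (A_5), and {alpha_1, alpha_7} form a chain of 2 nodes with a double edge at one end; the terminal node there is the unique short simple root (B_2). A semisimple Lie algebra decomposes uniquely as the direct sum of simple ideals, one per connected component of its Dynkin diagram, so g ≅ A_5 ⊕ B_2 (dimension 35 + 10 = 45).

A_5 (sl(6)) ⊕ B_2 (so(5))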